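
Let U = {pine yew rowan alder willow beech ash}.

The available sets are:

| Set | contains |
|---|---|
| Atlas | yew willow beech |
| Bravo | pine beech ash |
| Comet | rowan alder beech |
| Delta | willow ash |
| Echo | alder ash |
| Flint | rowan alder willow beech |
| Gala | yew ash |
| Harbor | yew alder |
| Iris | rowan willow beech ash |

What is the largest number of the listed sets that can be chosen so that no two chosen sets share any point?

Flint, Gala are pairwise disjoint (Flint={rowan,alder,willow,beech}; Gala={yew,ash}).
Every remaining set overlaps one of these, and no 3 of the listed sets are pairwise disjoint, so 2 is the maximum.

2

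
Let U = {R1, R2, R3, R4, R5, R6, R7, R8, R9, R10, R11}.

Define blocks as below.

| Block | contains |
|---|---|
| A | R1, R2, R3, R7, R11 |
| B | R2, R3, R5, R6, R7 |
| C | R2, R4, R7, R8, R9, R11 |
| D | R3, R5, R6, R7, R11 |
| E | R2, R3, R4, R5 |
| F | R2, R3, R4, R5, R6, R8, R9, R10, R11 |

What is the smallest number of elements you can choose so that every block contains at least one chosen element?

2

H = {R3, R11} meets every block (each contains at least one member of H), and |H| = 2.
No single element lies in every block, so at least 2 are needed and 2 is optimal.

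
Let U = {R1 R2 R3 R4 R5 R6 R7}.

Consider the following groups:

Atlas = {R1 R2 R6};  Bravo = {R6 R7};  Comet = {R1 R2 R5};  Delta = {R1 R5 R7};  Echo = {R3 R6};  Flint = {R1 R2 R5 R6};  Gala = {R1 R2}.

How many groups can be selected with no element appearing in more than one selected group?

Bravo, Comet are pairwise disjoint (Bravo={R6,R7}; Comet={R1,R2,R5}).
Every remaining group overlaps one of these, and no 3 of the listed groups are pairwise disjoint, so 2 is the maximum.

2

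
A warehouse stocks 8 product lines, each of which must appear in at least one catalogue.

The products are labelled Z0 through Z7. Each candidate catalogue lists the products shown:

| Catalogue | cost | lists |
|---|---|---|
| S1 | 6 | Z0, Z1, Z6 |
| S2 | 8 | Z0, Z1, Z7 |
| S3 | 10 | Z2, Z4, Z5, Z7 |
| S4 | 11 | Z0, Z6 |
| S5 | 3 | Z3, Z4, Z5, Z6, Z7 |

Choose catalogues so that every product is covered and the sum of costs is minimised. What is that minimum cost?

19

S1, S3, S5 together cover every product (S1 ∪ S3 ∪ S5 = {Z0, Z1, Z2, Z3, Z4, Z5, Z6, Z7}); total cost 6 + 10 + 3 = 19.
No covering selection has total cost below 19.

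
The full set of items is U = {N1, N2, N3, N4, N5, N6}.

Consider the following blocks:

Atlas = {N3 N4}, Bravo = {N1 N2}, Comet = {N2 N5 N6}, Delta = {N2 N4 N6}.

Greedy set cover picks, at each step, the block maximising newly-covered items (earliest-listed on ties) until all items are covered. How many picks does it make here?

Greedy: pick Comet (covers 3 new) → pick Atlas (covers 2 new) → pick Bravo (covers 1 new). Total picks: 3.

3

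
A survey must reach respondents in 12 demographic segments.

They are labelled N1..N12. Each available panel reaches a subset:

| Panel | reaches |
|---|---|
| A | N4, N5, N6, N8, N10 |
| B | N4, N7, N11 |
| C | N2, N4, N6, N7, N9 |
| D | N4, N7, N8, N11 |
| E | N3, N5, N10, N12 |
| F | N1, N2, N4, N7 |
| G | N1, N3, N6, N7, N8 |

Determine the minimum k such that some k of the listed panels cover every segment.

C and D and E and F together: C ∪ D ∪ E ∪ F = {N1, N2, N3, N4, N5, N6, N7, N8, N9, N10, N11, N12} — every segment is covered.
No 3 of the 7 panels cover everything (all 35 combinations miss at least one segment), so 4 is optimal.

4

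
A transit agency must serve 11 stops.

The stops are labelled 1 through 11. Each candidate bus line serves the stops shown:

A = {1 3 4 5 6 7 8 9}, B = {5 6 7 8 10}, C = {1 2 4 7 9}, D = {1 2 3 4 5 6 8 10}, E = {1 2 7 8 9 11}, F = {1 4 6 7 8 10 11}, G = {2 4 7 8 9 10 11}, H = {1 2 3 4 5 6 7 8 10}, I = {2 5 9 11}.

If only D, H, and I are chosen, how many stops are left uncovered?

Union of D, H, I = {1, 2, 3, 4, 5, 6, 7, 8, 9, 10, 11} — that's every stop, so 0 are uncovered.

0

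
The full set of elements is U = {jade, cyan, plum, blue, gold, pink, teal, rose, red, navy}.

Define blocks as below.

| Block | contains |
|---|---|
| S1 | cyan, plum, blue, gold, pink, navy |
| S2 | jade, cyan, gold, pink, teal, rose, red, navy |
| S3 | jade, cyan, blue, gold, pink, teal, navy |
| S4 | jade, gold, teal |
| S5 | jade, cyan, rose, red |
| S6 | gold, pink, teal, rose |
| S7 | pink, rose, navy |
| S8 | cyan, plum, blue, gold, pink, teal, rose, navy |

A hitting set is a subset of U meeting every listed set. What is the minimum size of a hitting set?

2

H = {jade, pink} meets every block (each contains at least one member of H), and |H| = 2.
The blocks S4, S7 are pairwise disjoint, so any hitting set needs a separate element for each — at least 2. Hence 2 is optimal.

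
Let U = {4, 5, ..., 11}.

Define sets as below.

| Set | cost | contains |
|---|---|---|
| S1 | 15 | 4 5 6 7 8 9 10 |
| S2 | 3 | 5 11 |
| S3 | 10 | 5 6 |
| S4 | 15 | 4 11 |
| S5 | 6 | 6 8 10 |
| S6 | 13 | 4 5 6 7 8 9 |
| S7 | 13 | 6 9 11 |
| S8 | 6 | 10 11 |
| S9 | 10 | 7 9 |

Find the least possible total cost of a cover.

18

S1, S2 together cover every element (S1 ∪ S2 = {4, 5, 6, 7, 8, 9, 10, 11}); total cost 15 + 3 = 18.
The greedy pick S2, S5, S6 costs 22; no covering selection beats 18.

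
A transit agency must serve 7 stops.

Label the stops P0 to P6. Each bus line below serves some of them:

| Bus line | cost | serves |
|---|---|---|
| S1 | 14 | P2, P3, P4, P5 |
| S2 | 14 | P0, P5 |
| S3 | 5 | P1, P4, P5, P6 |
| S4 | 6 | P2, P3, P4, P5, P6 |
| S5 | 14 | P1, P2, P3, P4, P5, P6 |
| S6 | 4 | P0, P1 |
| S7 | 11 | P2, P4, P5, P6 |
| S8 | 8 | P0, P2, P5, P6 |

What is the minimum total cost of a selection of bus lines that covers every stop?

S4, S6 together cover every stop (S4 ∪ S6 = {P0, P1, P2, P3, P4, P5, P6}); total cost 6 + 4 = 10.
No covering selection has total cost below 10.

10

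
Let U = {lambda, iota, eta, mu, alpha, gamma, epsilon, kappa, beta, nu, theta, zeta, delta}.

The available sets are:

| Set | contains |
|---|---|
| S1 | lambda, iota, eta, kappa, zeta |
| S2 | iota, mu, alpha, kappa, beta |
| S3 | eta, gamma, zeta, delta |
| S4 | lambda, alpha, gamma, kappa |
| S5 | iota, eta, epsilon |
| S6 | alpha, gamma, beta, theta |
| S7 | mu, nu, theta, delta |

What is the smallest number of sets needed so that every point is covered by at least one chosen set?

4

S1, S5, S6, and S7 cover everything between them: the union {lambda, iota, eta, mu, alpha, gamma, epsilon, kappa, beta, nu, theta, zeta, delta} is all of U.
Only S5 contains epsilon, so S5 is forced; the remaining 10 points need at least 3 more sets (each remaining set adds at most 4) — so at least 4 sets are needed, and 4 is optimal.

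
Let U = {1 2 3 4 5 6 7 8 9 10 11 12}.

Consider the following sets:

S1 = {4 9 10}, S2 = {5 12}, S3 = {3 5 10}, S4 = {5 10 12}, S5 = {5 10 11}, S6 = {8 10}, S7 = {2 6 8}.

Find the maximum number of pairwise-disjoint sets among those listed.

3

S1, S2, S7 are pairwise disjoint (S1={4,9,10}; S2={5,12}; S7={2,6,8}).
Every remaining set overlaps one of these, and no 4 of the listed sets are pairwise disjoint, so 3 is the maximum.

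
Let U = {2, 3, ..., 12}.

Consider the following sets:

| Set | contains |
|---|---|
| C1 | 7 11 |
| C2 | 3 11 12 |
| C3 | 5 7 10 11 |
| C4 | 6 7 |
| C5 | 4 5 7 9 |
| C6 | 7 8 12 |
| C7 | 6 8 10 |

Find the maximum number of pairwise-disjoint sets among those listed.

3

C2, C5, C7 are pairwise disjoint (C2={3,11,12}; C5={4,5,7,9}; C7={6,8,10}).
Every remaining set overlaps one of these, and no 4 of the listed sets are pairwise disjoint, so 3 is the maximum.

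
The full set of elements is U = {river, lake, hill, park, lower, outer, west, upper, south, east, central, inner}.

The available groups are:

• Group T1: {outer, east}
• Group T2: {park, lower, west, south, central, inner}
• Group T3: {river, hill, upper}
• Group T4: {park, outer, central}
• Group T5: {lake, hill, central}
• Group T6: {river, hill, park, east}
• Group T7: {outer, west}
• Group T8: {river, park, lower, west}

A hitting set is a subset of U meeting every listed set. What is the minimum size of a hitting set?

3

H = {river, outer, central} meets every group (each contains at least one member of H), and |H| = 3.
The groups T1, T2, T3 are pairwise disjoint, so any hitting set needs a separate element for each — at least 3. Hence 3 is optimal.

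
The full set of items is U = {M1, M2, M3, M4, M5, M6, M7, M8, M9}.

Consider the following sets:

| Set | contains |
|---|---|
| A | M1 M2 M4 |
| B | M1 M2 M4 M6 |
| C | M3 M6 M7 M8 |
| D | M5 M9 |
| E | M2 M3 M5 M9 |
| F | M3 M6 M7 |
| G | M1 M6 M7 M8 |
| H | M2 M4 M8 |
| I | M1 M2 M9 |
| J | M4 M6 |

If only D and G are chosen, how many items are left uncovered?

Union of D, G = {M1, M5, M6, M7, M8, M9}.
Not covered: M2, M3, M4 — 3 items.

3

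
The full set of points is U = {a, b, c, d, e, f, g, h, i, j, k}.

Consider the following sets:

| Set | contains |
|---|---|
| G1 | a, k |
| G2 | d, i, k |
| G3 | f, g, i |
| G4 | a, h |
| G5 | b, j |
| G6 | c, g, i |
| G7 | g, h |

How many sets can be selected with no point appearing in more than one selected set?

G2, G5, G7 are pairwise disjoint (G2={d,i,k}; G5={b,j}; G7={g,h}).
Every remaining set overlaps one of these, and no 4 of the listed sets are pairwise disjoint, so 3 is the maximum.

3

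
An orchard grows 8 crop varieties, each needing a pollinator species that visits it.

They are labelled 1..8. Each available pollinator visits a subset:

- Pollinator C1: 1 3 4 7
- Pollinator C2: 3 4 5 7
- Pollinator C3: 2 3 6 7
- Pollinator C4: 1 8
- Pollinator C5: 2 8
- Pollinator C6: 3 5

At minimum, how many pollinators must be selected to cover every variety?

C2 and C3 and C4 together: C2 ∪ C3 ∪ C4 = {1, 2, 3, 4, 5, 6, 7, 8} — every variety is covered.
Only C3 contains 6, so C3 is forced; the remaining 4 varieties need at least 2 more pollinators (each remaining pollinator adds at most 2) — so at least 3 pollinators are needed, and 3 is optimal.

3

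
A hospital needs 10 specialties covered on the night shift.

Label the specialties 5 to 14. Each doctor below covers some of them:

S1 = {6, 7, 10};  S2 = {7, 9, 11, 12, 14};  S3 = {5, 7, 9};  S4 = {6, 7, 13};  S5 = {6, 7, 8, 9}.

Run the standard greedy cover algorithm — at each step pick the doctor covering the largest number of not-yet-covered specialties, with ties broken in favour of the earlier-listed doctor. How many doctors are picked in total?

5

Greedy: pick S2 (covers 5 new) → pick S1 (covers 2 new) → pick S3 (covers 1 new) → pick S4 (covers 1 new) → pick S5 (covers 1 new). Total picks: 5.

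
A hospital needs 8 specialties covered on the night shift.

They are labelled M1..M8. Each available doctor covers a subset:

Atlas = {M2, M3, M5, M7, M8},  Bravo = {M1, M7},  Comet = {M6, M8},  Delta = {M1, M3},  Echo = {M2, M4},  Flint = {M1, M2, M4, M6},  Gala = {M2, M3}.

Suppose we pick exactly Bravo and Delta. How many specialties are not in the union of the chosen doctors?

Union of Bravo, Delta = {M1, M3, M7}.
Not covered: M2, M4, M5, M6, M8 — 5 specialties.

5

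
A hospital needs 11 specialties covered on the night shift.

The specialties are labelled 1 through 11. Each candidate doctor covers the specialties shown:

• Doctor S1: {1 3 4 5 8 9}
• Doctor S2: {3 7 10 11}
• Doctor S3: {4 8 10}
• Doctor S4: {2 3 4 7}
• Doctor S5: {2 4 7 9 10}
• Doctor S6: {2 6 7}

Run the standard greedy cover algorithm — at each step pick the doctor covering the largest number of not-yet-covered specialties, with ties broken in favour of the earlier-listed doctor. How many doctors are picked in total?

Greedy: pick S1 (covers 6 new) → pick S2 (covers 3 new) → pick S6 (covers 2 new). Total picks: 3.

3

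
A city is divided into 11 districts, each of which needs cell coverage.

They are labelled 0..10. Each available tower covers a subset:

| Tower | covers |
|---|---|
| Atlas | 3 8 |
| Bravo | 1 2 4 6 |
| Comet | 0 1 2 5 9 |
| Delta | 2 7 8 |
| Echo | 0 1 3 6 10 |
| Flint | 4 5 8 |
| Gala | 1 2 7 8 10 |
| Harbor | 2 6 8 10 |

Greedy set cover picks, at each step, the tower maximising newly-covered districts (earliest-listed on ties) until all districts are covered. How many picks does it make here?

Greedy: pick Comet (covers 5 new) → pick Echo (covers 3 new) → pick Delta (covers 2 new) → pick Bravo (covers 1 new). Total picks: 4.

4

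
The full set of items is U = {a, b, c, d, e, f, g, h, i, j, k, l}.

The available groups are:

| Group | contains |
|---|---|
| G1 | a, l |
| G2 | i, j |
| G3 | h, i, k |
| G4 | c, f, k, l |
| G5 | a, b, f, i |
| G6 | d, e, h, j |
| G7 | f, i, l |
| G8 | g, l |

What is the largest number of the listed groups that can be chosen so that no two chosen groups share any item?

3

G5, G6, G8 are pairwise disjoint (G5={a,b,f,i}; G6={d,e,h,j}; G8={g,l}).
Every remaining group overlaps one of these, and no 4 of the listed groups are pairwise disjoint, so 3 is the maximum.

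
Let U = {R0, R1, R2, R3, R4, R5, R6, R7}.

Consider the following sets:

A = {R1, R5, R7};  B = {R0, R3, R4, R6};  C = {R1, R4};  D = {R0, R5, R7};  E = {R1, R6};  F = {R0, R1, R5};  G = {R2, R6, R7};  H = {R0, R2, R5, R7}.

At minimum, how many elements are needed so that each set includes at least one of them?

3

The 3 elements {R1, R4, R7} hit every set.
No choice of 2 elements meets every set, so 3 is the minimum.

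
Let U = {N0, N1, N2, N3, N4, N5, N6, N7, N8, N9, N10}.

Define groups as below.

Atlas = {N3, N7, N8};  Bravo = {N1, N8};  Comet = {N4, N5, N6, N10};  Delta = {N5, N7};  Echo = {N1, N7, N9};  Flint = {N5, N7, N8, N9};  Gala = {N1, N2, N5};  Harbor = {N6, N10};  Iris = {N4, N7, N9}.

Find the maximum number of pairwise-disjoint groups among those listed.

3

Atlas, Gala, Harbor are pairwise disjoint (Atlas={N3,N7,N8}; Gala={N1,N2,N5}; Harbor={N6,N10}).
Every remaining group overlaps one of these, and no 4 of the listed groups are pairwise disjoint, so 3 is the maximum.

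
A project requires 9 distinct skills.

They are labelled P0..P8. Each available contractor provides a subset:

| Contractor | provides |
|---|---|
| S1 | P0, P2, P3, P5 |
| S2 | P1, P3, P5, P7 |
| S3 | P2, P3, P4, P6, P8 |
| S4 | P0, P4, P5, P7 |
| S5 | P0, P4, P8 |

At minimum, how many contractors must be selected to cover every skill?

S1 and S2 and S3 together: S1 ∪ S2 ∪ S3 = {P0, P1, P2, P3, P4, P5, P6, P7, P8} — every skill is covered.
Only S2 contains P1, so S2 is forced; the remaining 5 skills need at least 2 more contractors (each remaining contractor adds at most 4) — so at least 3 contractors are needed, and 3 is optimal.

3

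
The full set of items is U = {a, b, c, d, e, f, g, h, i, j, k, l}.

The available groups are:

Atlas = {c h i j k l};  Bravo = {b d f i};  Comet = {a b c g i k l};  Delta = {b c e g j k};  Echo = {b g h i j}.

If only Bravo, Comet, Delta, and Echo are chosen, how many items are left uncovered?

0

Union of Bravo, Comet, Delta, Echo = {a, b, c, d, e, f, g, h, i, j, k, l} — that's every item, so 0 are uncovered.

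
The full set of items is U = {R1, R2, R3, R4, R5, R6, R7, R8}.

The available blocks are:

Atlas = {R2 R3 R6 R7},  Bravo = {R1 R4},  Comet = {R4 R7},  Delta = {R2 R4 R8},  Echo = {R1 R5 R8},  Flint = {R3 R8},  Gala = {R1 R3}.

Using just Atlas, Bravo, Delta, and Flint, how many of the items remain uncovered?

Union of Atlas, Bravo, Delta, Flint = {R1, R2, R3, R4, R6, R7, R8}.
Not covered: R5 — 1 item.

1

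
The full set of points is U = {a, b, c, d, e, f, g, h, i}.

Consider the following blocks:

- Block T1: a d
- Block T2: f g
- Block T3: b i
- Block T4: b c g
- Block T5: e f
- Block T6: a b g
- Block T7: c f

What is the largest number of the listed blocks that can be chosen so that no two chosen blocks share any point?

T1, T2, T3 are pairwise disjoint (T1={a,d}; T2={f,g}; T3={b,i}).
Every remaining block overlaps one of these, and no 4 of the listed blocks are pairwise disjoint, so 3 is the maximum.

3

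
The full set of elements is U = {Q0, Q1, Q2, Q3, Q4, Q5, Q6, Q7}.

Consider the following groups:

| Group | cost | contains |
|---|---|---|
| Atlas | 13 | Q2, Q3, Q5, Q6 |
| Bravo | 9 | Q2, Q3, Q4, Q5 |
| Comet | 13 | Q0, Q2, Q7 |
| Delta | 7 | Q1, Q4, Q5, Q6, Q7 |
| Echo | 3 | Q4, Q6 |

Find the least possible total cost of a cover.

Bravo, Comet, Delta together cover every element (Bravo ∪ Comet ∪ Delta = {Q0, Q1, Q2, Q3, Q4, Q5, Q6, Q7}); total cost 9 + 13 + 7 = 29.
No covering selection has total cost below 29.

29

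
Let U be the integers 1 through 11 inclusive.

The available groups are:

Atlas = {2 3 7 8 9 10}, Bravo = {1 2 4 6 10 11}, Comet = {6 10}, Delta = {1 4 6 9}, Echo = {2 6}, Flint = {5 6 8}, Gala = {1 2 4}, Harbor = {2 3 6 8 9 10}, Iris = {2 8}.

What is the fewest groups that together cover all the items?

Take {Atlas, Bravo, Flint}. Their union is {1, 2, 3, 4, 5, 6, 7, 8, 9, 10, 11}, which is all 11 items.
Only Flint contains 5, so Flint is forced; the remaining 8 items need at least 2 more groups (each remaining group adds at most 5) — so at least 3 groups are needed, and 3 is optimal.

3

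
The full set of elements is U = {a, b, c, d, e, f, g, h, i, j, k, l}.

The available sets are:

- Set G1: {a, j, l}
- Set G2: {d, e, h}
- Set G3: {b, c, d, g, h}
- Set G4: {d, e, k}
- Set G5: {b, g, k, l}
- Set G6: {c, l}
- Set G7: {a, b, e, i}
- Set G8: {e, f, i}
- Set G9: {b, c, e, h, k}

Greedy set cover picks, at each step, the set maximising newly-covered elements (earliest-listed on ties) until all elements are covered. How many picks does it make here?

Greedy: pick G3 (covers 5 new) → pick G1 (covers 3 new) → pick G8 (covers 3 new) → pick G4 (covers 1 new). Total picks: 4.

4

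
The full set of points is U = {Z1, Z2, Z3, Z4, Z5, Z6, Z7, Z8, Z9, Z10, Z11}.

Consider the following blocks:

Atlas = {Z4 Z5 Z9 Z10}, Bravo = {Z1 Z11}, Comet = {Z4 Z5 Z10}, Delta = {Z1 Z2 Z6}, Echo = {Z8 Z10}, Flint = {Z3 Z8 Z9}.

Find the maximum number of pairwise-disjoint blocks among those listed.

Comet, Delta, Flint are pairwise disjoint (Comet={Z4,Z5,Z10}; Delta={Z1,Z2,Z6}; Flint={Z3,Z8,Z9}).
Every remaining block overlaps one of these, and no 4 of the listed blocks are pairwise disjoint, so 3 is the maximum.

3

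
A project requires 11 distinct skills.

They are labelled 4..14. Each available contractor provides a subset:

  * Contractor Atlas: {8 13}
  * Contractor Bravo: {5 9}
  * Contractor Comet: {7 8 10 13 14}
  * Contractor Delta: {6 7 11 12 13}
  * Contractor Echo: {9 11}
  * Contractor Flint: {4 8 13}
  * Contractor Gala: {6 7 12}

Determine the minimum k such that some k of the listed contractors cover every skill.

Take {Bravo, Comet, Delta, Flint}. Their union is {4, 5, 6, 7, 8, 9, 10, 11, 12, 13, 14}, which is all 11 skills.
No 3 of the 7 contractors cover everything (all 35 combinations miss at least one skill), so 4 is optimal.

4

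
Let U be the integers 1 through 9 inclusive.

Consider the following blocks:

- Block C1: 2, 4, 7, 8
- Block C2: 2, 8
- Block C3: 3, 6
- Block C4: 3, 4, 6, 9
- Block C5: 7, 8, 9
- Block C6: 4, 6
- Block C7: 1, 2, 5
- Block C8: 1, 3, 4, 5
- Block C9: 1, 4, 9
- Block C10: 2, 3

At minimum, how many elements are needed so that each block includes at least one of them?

4

Take H = {1, 3, 4, 8}. Each listed block contains at least one of these, so H is a hitting set of size 4.
No choice of 3 elements meets every block, so 4 is the minimum.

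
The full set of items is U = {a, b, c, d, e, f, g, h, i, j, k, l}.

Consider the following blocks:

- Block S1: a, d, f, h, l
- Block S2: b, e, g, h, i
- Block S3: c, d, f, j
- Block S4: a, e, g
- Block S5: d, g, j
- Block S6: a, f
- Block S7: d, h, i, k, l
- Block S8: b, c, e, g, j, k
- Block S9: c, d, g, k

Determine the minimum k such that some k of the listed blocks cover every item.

Take {S6, S7, S8}. Their union is {a, b, c, d, e, f, g, h, i, j, k, l}, which is all 12 items.
No 2 of the 9 blocks cover everything (all 36 combinations miss at least one item), so 3 is optimal.

3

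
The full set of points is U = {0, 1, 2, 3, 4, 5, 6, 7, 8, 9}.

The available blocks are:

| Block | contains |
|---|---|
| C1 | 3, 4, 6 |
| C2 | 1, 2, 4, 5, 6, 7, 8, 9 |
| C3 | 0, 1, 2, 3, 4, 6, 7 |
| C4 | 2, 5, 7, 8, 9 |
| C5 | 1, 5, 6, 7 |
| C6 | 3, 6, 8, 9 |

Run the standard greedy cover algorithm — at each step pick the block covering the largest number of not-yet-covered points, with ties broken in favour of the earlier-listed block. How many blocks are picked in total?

2

Greedy: pick C2 (covers 8 new) → pick C3 (covers 2 new). Total picks: 2.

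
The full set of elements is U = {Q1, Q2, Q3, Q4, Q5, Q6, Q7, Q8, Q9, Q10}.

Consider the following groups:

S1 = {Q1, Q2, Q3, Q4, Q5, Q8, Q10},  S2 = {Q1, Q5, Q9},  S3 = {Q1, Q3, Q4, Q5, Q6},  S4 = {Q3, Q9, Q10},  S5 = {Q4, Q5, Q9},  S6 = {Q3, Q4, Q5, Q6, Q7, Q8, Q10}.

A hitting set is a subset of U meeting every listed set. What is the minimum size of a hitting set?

H = {Q5, Q10} meets every group (each contains at least one member of H), and |H| = 2.
No single element lies in every group, so at least 2 are needed and 2 is optimal.

2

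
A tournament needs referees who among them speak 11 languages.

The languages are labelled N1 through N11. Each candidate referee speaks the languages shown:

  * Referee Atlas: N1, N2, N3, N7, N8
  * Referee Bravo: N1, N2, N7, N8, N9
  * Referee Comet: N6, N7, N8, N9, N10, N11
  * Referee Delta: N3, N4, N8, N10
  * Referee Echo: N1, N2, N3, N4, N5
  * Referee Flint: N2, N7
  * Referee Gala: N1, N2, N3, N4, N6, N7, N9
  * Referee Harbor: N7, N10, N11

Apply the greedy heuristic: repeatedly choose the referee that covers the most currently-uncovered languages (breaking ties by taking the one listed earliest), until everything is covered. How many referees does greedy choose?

3

Greedy: pick Gala (covers 7 new) → pick Comet (covers 3 new) → pick Echo (covers 1 new). Total picks: 3.
(The true minimum cover uses only 2 referees, so greedy is not optimal here.)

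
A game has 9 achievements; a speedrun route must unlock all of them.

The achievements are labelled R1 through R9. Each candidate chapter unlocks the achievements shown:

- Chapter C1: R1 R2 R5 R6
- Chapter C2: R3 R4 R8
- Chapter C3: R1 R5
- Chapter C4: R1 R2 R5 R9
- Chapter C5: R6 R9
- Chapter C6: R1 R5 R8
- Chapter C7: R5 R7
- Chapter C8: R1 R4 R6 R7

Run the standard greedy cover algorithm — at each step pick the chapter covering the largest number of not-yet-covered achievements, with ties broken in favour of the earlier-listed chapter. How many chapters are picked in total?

Greedy: pick C1 (covers 4 new) → pick C2 (covers 3 new) → pick C4 (covers 1 new) → pick C7 (covers 1 new). Total picks: 4.
(The true minimum cover uses only 3 chapters, so greedy is not optimal here.)

4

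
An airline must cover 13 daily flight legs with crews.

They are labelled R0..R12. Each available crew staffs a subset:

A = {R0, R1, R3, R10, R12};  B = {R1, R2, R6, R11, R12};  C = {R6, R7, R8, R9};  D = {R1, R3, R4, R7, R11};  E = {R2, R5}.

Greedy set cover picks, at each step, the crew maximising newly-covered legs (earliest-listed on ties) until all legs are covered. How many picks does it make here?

Greedy: pick A (covers 5 new) → pick C (covers 4 new) → pick B (covers 2 new) → pick D (covers 1 new) → pick E (covers 1 new). Total picks: 5.
(The true minimum cover uses only 4 crews, so greedy is not optimal here.)

5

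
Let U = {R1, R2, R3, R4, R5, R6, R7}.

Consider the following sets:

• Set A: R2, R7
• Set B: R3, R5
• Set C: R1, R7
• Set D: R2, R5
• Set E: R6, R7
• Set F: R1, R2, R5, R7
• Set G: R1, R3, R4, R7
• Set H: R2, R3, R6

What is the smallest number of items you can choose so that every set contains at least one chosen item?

Take T = {R2, R3, R7}. Each listed set contains at least one of these, so T is a hitting set of size 3.
No choice of 2 items meets every set, so 3 is the minimum.

3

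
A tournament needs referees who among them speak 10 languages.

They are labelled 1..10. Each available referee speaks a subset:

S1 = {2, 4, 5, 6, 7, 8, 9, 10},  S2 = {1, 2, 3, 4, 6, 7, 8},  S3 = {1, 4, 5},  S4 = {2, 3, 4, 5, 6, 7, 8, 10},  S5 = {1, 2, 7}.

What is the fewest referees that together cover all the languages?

Take {S1, S2}. Their union is {1, 2, 3, 4, 5, 6, 7, 8, 9, 10}, which is all 10 languages.
No single referee has all 10 languages (the largest, S1, has 8), so 2 is optimal.

2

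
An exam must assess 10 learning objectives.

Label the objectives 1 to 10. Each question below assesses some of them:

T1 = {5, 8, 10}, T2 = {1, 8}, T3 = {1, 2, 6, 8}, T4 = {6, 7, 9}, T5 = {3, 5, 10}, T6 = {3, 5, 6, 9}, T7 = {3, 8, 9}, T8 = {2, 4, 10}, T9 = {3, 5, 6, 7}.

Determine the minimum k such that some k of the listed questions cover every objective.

4

Take {T2, T4, T8, T9}. Their union is {1, 2, 3, 4, 5, 6, 7, 8, 9, 10}, which is all 10 objectives.
No 3 of the 9 questions cover everything (all 84 combinations miss at least one objective), so 4 is optimal.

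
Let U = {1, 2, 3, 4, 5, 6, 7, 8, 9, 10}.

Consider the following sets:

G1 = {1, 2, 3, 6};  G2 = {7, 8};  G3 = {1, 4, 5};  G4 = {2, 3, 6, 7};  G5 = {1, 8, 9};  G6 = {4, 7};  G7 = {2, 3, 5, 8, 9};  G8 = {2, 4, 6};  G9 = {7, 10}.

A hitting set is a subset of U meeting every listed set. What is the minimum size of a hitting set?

3

The 3 elements {1, 2, 7} hit every set.
The sets G5, G8, G9 are pairwise disjoint, so any hitting set needs a separate element for each — at least 3. Hence 3 is optimal.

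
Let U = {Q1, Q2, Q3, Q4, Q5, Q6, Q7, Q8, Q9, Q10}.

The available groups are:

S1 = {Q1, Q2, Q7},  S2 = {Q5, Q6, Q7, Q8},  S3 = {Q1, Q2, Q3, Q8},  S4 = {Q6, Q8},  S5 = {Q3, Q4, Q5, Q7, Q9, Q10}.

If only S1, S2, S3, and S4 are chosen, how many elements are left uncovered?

3

Union of S1, S2, S3, S4 = {Q1, Q2, Q3, Q5, Q6, Q7, Q8}.
Not covered: Q4, Q9, Q10 — 3 elements.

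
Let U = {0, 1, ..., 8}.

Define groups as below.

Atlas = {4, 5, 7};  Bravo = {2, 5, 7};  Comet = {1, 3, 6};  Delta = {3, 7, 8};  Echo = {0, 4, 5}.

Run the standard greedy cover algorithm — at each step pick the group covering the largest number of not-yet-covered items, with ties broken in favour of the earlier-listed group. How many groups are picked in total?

Greedy: pick Atlas (covers 3 new) → pick Comet (covers 3 new) → pick Bravo (covers 1 new) → pick Delta (covers 1 new) → pick Echo (covers 1 new). Total picks: 5.
(The true minimum cover uses only 4 groups, so greedy is not optimal here.)

5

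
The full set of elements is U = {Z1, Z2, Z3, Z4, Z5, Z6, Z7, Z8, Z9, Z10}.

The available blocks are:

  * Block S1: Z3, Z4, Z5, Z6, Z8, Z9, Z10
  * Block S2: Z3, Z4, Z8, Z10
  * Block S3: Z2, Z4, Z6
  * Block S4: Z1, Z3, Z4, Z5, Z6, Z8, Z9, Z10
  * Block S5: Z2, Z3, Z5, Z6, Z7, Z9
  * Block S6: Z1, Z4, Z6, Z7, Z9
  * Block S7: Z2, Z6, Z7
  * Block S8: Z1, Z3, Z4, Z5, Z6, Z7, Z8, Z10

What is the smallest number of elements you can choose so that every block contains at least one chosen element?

Take H = {Z2, Z4}. Each listed block contains at least one of these, so H is a hitting set of size 2.
The blocks S2, S7 are pairwise disjoint, so any hitting set needs a separate element for each — at least 2. Hence 2 is optimal.

2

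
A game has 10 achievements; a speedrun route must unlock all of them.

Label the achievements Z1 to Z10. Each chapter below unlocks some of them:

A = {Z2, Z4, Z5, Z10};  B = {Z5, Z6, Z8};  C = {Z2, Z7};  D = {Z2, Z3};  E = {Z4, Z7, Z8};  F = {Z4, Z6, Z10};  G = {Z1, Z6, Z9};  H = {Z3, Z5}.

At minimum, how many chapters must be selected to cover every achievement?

Take {A, D, E, G}. Their union is {Z1, Z2, Z3, Z4, Z5, Z6, Z7, Z8, Z9, Z10}, which is all 10 achievements.
No 3 of the 8 chapters cover everything (all 56 combinations miss at least one achievement), so 4 is optimal.

4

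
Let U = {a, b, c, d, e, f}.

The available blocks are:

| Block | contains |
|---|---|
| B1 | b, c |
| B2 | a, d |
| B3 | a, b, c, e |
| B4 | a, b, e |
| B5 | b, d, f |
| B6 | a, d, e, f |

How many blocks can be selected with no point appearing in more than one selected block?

2

B1, B2 are pairwise disjoint (B1={b,c}; B2={a,d}).
Every remaining block overlaps one of these, and no 3 of the listed blocks are pairwise disjoint, so 2 is the maximum.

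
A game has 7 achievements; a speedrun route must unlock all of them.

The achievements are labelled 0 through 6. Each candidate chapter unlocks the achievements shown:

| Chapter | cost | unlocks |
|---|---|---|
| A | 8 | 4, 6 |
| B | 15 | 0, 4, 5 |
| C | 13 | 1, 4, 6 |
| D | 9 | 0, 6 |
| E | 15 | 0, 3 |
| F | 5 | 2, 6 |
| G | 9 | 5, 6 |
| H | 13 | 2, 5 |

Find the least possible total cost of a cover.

41

C, E, H together cover every achievement (C ∪ E ∪ H = {0, 1, 2, 3, 4, 5, 6}); total cost 13 + 15 + 13 = 41.
The greedy pick F, B, C, E costs 48; no covering selection beats 41.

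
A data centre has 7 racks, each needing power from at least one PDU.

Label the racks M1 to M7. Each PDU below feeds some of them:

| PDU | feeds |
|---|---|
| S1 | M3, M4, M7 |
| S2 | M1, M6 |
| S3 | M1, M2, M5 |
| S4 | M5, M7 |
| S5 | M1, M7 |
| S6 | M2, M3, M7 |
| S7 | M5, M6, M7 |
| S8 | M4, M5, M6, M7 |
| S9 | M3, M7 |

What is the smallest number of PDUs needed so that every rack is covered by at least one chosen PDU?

3

S1 and S2 and S3 together: S1 ∪ S2 ∪ S3 = {M1, M2, M3, M4, M5, M6, M7} — every rack is covered.
No 2 of the 9 PDUs cover everything (all 36 combinations miss at least one rack), so 3 is optimal.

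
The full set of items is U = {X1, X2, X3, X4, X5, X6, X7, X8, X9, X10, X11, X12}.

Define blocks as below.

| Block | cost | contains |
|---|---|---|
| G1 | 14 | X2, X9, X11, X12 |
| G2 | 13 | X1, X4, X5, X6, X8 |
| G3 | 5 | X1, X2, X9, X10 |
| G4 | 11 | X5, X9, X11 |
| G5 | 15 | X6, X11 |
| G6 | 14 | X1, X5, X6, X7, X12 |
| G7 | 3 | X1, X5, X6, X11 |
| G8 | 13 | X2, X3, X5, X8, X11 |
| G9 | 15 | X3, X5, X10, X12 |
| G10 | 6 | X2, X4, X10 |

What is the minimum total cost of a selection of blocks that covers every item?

38

G3, G6, G8, G10 together cover every item (G3 ∪ G6 ∪ G8 ∪ G10 = {X1, X2, X3, X4, X5, X6, X7, X8, X9, X10, X11, X12}); total cost 5 + 14 + 13 + 6 = 38.
The greedy pick G7, G3, G10, G8, G6 costs 41; no covering selection beats 38.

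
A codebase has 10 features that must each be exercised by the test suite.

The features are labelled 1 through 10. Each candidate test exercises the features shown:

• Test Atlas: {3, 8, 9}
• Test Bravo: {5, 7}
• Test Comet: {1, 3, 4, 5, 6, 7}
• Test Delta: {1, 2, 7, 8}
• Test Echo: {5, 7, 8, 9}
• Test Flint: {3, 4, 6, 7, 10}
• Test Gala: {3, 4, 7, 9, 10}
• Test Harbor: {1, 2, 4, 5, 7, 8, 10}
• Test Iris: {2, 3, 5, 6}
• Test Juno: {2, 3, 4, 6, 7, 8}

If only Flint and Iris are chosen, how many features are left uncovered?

3

Union of Flint, Iris = {2, 3, 4, 5, 6, 7, 10}.
Not covered: 1, 8, 9 — 3 features.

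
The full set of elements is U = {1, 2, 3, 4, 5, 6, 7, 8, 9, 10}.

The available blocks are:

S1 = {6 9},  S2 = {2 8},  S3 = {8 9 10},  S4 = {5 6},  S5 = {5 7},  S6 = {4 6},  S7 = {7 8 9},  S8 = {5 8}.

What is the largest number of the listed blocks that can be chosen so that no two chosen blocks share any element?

S2, S5, S6 are pairwise disjoint (S2={2,8}; S5={5,7}; S6={4,6}).
Every remaining block overlaps one of these, and no 4 of the listed blocks are pairwise disjoint, so 3 is the maximum.

3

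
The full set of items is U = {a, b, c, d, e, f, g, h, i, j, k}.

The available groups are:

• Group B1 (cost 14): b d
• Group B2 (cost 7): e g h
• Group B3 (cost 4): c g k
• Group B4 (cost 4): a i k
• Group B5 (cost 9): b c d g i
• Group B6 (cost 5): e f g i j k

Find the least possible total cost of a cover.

25

B2, B4, B5, B6 together cover every item (B2 ∪ B4 ∪ B5 ∪ B6 = {a, b, c, d, e, f, g, h, i, j, k}); total cost 7 + 4 + 9 + 5 = 25.
No covering selection has total cost below 25.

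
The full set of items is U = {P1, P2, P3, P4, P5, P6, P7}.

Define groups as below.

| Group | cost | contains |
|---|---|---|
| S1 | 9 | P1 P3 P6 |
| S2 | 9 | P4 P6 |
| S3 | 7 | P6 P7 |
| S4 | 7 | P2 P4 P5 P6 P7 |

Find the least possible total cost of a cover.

S1, S4 together cover every item (S1 ∪ S4 = {P1, P2, P3, P4, P5, P6, P7}); total cost 9 + 7 = 16.
No covering selection has total cost below 16.

16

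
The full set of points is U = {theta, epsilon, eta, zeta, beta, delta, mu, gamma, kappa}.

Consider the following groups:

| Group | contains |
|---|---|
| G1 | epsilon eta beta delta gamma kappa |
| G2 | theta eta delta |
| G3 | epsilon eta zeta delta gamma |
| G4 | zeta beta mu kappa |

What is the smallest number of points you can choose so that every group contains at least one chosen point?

Take H = {beta, delta}. Each listed group contains at least one of these, so H is a hitting set of size 2.
The groups G2, G4 are pairwise disjoint, so any hitting set needs a separate point for each — at least 2. Hence 2 is optimal.

2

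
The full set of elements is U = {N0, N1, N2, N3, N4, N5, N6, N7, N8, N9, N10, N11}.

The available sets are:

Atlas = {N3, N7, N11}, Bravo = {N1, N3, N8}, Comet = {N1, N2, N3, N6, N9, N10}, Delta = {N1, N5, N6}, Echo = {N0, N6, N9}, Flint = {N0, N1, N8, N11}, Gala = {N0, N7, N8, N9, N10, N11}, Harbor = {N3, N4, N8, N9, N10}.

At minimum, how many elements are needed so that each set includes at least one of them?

Take H = {N0, N3, N5}. Each listed set contains at least one of these, so H is a hitting set of size 3.
No choice of 2 elements meets every set, so 3 is the minimum.

3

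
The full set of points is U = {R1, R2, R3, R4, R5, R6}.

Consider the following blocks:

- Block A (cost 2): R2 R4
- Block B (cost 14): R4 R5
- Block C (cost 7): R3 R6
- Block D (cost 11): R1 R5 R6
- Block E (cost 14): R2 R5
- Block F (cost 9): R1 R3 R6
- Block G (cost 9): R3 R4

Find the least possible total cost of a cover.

A, C, D together cover every point (A ∪ C ∪ D = {R1, R2, R3, R4, R5, R6}); total cost 2 + 7 + 11 = 20.
The greedy pick A, F, D costs 22; no covering selection beats 20.

20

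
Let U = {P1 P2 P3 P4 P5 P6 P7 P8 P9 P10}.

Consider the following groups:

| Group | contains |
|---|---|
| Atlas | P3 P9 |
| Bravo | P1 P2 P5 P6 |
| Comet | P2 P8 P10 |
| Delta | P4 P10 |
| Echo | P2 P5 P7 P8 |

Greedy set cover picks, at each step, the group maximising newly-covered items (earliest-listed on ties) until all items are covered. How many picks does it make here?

Greedy: pick Bravo (covers 4 new) → pick Atlas (covers 2 new) → pick Comet (covers 2 new) → pick Delta (covers 1 new) → pick Echo (covers 1 new). Total picks: 5.
(The true minimum cover uses only 4 groups, so greedy is not optimal here.)

5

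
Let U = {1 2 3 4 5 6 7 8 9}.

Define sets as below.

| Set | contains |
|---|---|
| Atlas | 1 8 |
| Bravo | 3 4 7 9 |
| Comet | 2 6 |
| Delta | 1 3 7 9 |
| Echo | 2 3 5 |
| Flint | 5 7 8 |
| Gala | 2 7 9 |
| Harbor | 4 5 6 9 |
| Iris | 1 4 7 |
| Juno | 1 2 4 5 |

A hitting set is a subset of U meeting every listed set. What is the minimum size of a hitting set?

Take H = {1, 5, 6, 9}. Each listed set contains at least one of these, so H is a hitting set of size 4.
No choice of 3 points meets every set, so 4 is the minimum.

4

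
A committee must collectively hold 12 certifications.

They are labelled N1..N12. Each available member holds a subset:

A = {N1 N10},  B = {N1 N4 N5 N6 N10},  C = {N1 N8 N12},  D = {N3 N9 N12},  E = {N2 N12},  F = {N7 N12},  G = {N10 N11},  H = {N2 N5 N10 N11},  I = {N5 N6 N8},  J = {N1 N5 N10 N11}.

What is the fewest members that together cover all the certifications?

Take {B, C, D, F, H}. Their union is {N1, N2, N3, N4, N5, N6, N7, N8, N9, N10, N11, N12}, which is all 12 certifications.
No 4 of the 10 members cover everything (all 210 combinations miss at least one certification), so 5 is optimal.

5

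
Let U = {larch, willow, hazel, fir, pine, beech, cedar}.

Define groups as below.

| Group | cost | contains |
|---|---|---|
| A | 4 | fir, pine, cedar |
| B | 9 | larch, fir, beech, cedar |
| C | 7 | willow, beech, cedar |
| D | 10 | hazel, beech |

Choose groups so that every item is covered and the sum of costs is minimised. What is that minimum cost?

30

A, B, C, D together cover every item (A ∪ B ∪ C ∪ D = {larch, willow, hazel, fir, pine, beech, cedar}); total cost 4 + 9 + 7 + 10 = 30.
No covering selection has total cost below 30.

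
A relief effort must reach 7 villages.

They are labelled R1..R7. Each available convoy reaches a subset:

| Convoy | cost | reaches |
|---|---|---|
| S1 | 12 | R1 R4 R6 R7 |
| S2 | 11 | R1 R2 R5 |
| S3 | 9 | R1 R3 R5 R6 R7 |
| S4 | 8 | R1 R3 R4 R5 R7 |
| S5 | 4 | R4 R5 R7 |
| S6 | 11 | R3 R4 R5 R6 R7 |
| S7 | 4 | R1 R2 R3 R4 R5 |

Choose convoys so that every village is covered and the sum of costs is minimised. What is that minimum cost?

S3, S7 together cover every village (S3 ∪ S7 = {R1, R2, R3, R4, R5, R6, R7}); total cost 9 + 4 = 13.
The greedy pick S7, S5, S3 costs 17; no covering selection beats 13.

13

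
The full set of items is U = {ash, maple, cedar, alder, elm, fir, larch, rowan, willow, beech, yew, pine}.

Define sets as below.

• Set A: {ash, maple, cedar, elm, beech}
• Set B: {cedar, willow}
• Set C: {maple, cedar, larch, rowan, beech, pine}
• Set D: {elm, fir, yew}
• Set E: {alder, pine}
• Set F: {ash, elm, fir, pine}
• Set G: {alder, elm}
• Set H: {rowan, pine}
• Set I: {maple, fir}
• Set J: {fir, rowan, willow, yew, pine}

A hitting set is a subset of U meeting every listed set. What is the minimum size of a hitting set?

The 4 items {cedar, alder, fir, rowan} hit every set.
The sets B, G, H, I are pairwise disjoint, so any hitting set needs a separate item for each — at least 4. Hence 4 is optimal.

4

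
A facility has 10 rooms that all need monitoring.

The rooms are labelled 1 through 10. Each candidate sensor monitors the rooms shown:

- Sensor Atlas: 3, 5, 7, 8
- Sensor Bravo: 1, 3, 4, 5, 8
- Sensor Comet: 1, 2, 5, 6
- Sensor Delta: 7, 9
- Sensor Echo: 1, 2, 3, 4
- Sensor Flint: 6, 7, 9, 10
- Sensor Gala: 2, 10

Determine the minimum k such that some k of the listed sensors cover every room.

Bravo and Echo and Flint together: Bravo ∪ Echo ∪ Flint = {1, 2, 3, 4, 5, 6, 7, 8, 9, 10} — every room is covered.
No 2 of the 7 sensors cover everything (all 21 combinations miss at least one room), so 3 is optimal.

3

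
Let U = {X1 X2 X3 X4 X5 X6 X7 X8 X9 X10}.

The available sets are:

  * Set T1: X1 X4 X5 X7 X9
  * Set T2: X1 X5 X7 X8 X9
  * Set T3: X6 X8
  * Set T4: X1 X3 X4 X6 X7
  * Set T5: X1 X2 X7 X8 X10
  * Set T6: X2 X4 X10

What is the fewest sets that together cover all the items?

Take {T2, T4, T6}. Their union is {X1, X2, X3, X4, X5, X6, X7, X8, X9, X10}, which is all 10 items.
Only T4 contains X3, so T4 is forced; the remaining 5 items need at least 2 more sets (each remaining set adds at most 3) — so at least 3 sets are needed, and 3 is optimal.

3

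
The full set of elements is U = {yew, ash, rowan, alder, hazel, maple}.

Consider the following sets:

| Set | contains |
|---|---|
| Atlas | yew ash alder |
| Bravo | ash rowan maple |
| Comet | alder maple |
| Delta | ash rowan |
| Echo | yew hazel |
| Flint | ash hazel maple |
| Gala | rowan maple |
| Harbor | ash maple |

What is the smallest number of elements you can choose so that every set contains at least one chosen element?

The 3 elements {ash, hazel, maple} hit every set.
The sets Comet, Delta, Echo are pairwise disjoint, so any hitting set needs a separate element for each — at least 3. Hence 3 is optimal.

3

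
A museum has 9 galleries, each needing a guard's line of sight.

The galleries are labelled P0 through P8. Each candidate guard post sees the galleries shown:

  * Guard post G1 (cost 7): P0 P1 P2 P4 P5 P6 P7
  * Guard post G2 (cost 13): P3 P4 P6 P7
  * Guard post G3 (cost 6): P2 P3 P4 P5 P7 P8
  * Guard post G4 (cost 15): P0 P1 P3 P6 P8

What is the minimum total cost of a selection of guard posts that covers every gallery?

13

G1, G3 together cover every gallery (G1 ∪ G3 = {P0, P1, P2, P3, P4, P5, P6, P7, P8}); total cost 7 + 6 = 13.
No covering selection has total cost below 13.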